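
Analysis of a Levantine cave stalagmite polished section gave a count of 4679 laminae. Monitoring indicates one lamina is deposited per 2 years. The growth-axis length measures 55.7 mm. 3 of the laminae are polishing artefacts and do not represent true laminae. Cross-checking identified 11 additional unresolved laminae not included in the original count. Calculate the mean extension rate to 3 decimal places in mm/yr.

0.006 mm/yr

Correcting the raw count gives 4679 − 3 + 11 = 4687 true laminae.
Multiplying by 2 years per lamina: 4687 × 2 = 9374 years.
Extension rate ≈ 55.7 / 9374 = 0.006 mm/yr.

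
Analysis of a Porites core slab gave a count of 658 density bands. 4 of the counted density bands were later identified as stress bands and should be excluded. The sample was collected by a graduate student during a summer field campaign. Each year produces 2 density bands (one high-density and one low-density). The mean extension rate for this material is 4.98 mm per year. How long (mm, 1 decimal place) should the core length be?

True density band count = 658 − 4 = 654.
With 2 density bands per year, 654 / 2 = 327 years.
327 years at 4.98 mm/year gives 4.98 × 327 = 1628.5 mm.

1628.5 mm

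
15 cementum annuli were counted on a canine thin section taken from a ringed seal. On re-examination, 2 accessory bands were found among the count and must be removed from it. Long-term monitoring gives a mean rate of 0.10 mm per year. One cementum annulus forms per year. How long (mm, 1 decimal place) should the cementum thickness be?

1.3 mm

After corrections the count is 15 − 2 = 13 cementum annuli.
Length ≈ 0.10 × 13 = 1.3 mm.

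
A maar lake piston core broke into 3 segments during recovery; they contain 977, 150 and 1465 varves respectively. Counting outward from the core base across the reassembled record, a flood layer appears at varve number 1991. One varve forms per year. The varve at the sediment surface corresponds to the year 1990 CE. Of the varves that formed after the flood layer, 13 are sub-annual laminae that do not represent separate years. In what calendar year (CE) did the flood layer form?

Total varves = 977 + 150 + 1465 = 2592.
Between varve 1991 and the sediment surface there are 2592 − 1991 = 601 varves.
Removing the 13 false varves leaves 601 − 13 = 588 true varves beyond the flood layer.
1990 − 588 = 1402 CE.

1402 CE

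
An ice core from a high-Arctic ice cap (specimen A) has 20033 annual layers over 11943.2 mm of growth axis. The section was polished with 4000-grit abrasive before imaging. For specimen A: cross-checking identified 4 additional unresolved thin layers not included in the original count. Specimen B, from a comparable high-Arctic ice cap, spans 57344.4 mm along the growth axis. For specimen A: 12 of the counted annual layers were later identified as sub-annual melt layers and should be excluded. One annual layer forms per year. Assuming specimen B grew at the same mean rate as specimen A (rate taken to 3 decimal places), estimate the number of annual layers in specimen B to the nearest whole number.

96215 annual layers

Specimen A: adjusted count: 20033 − 12 + 4 = 20025 annual layers.
A: Mean rate = 11943.2 mm / 20025 years ≈ 0.596 mm/yr.
B spans 57344.4 / 0.596 = 96215.44 years ≈ 96215 annual layers.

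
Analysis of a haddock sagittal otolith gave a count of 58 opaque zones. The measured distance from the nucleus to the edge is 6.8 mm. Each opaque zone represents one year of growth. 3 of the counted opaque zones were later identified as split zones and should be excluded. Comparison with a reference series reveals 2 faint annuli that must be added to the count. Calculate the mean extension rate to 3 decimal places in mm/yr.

After corrections the count is 58 − 3 + 2 = 57 opaque zones.
Extension rate ≈ 6.8 / 57 = 0.119 mm/yr.

0.119 mm/yr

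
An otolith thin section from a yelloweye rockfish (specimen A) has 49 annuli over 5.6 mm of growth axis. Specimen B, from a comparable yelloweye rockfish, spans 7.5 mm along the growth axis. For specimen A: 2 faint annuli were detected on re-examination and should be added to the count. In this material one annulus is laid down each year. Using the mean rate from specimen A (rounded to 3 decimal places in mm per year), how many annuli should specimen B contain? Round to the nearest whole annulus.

68 annuli

Specimen A: adjusted count: 49 + 2 = 51 annuli.
A: Extension rate ≈ 5.6 / 51 = 0.110 mm/year.
B spans 7.5 / 0.110 = 68.18 years ≈ 68 annuli.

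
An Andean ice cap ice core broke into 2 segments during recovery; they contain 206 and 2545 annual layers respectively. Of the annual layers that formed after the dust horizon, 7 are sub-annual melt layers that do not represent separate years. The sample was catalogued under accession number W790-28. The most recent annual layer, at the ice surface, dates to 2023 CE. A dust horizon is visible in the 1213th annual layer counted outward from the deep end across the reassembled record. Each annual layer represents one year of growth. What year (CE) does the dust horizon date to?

Total annual layers = 206 + 2545 = 2751.
Between annual layer 1213 and the ice surface there are 2751 − 1213 = 1538 annual layers.
Excluding 7 false annual layers: 1538 − 7 = 1531.
2023 − 1531 = 492 CE.

492 CE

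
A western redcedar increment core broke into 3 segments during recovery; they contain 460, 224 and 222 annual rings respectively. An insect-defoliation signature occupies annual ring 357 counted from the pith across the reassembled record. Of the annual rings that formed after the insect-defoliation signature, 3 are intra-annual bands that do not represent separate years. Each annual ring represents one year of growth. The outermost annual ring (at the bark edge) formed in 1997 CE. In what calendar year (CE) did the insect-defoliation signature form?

1451 CE

Total annual rings = 460 + 224 + 222 = 906.
The insect-defoliation signature sits at annual ring 357 from the pith, so 906 − 357 = 549 annual rings formed after it.
Removing the 3 false annual rings leaves 549 − 3 = 546 true annual rings beyond the insect-defoliation signature.
Counting back 546 years from 1997 CE places the insect-defoliation signature in 1997 − 546 = 1451 CE.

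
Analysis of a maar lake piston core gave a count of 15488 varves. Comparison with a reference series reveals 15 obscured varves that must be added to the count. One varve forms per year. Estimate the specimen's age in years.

Adjusted count: 15488 + 15 = 15503 varves.
With a one-to-one varve periodicity this is 15503 years.

15503 yr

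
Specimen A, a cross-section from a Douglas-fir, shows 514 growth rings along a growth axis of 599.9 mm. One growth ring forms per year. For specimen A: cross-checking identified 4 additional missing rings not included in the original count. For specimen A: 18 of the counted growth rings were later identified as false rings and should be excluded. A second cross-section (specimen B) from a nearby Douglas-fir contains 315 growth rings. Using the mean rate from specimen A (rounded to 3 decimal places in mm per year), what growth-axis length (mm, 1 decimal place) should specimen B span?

Specimen A: true growth ring count = 514 − 18 + 4 = 500.
A: Mean rate = 599.9 mm / 500 years ≈ 1.200 mm/yr.
B's length ≈ 1.200 × 315 = 378.0 mm.

378.0 mm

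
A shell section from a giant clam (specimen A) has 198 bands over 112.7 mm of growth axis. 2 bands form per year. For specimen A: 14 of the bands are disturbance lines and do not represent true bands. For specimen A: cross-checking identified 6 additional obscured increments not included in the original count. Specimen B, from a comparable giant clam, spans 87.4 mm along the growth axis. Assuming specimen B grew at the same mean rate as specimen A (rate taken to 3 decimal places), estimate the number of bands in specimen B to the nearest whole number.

147 bands

Specimen A: correcting the raw count gives 198 − 14 + 6 = 190 true bands.
Specimen A: 190 bands at 2 per year is 190 / 2 = 95 years.
A: 112.7 mm over 95 years gives 112.7 / 95 ≈ 1.186 mm per year.
B spans 87.4 / 1.186 = 73.69 years; at 2 bands per year that is 73.69 × 2 ≈ 147 bands.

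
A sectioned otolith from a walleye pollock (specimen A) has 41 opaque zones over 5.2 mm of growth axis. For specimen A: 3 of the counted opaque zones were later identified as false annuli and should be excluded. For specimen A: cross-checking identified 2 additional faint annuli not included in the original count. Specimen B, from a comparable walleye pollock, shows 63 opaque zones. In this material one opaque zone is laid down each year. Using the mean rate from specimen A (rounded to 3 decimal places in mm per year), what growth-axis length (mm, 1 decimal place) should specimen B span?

8.2 mm

Specimen A: correcting the raw count gives 41 − 3 + 2 = 40 true opaque zones.
A: 5.2 mm over 40 years gives 5.2 / 40 ≈ 0.130 mm per year.
B's length ≈ 0.130 × 63 = 8.2 mm.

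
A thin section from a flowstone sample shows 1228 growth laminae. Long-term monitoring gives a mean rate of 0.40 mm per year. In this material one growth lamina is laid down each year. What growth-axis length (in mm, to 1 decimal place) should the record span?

491.2 mm

The record spans 1228 years at 0.40 mm per year.
Predicted length = 0.40 mm/year × 1228 years = 491.2 mm.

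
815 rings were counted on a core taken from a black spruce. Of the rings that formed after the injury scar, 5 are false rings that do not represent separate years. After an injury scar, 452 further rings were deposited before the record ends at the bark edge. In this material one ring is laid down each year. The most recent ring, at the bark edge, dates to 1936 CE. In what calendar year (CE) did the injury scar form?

1489 CE

There are 452 rings younger than the injury scar.
452 − 5 false = 447 true rings after the injury scar.
The ring at the bark edge is 1936 CE, so the injury scar dates to 1936 − 447 = 1489 CE.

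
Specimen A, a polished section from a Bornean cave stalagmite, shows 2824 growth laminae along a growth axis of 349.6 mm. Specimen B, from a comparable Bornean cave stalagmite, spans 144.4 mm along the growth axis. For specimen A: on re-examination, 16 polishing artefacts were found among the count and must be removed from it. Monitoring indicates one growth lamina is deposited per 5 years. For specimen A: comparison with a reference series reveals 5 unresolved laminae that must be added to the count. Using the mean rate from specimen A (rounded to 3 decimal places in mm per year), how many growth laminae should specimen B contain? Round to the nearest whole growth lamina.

Specimen A: after corrections the count is 2824 − 16 + 5 = 2813 growth laminae.
Specimen A: 2813 growth laminae at 5 years each span 2813 × 5 = 14065 years.
A: 349.6 mm over 14065 years gives 349.6 / 14065 ≈ 0.025 mm/yr.
B spans 144.4 / 0.025 = 5776.00 years; at 5 years per growth lamina that is 5776.00 / 5 ≈ 1155 growth laminae.

1155 growth laminae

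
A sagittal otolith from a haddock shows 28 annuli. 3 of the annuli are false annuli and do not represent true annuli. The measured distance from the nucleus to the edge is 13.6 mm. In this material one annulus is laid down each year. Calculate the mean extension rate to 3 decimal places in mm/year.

Adjusted count: 28 − 3 = 25 annuli.
13.6 mm over 25 years gives 13.6 / 25 ≈ 0.544 mm/year.

0.544 mm/year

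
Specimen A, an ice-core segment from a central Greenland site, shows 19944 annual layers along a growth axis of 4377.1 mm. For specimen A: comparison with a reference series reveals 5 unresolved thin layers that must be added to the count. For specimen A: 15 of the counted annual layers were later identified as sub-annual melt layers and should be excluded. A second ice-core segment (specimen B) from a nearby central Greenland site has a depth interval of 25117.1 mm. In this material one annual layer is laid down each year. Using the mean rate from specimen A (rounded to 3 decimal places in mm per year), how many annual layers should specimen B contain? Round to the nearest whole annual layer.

Specimen A: true annual layer count = 19944 − 15 + 5 = 19934.
A: Extension rate ≈ 4377.1 / 19934 = 0.220 mm per year.
B spans 25117.1 / 0.220 = 114168.64 years ≈ 114169 annual layers.

114169 annual layers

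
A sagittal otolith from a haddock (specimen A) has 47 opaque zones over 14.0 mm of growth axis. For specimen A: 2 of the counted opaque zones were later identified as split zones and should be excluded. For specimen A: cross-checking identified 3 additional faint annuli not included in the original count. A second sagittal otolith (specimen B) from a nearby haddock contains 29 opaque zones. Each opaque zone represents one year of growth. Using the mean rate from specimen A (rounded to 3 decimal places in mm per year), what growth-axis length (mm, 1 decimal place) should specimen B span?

8.5 mm

Specimen A: adjusted count: 47 − 2 + 3 = 48 opaque zones.
A: Extension rate ≈ 14.0 / 48 = 0.292 mm per year.
B's length ≈ 0.292 × 29 = 8.5 mm.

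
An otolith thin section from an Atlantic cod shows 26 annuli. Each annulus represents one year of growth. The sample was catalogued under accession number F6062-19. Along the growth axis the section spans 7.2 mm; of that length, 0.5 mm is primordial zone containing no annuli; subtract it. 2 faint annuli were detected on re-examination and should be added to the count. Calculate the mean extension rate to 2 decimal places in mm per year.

True annulus count = 26 + 2 = 28.
Removing the 0.5 mm offcut leaves 7.2 − 0.5 = 6.7 mm.
Extension rate ≈ 6.7 / 28 = 0.24 mm per year.

0.24 mm per year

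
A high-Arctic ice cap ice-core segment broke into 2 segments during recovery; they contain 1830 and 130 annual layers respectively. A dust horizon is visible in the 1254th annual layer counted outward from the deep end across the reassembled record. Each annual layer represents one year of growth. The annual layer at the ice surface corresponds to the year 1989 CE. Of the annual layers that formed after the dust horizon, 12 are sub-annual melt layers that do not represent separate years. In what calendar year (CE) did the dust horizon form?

Total annual layers = 1830 + 130 = 1960.
The dust horizon sits at annual layer 1254 from the deep end, so 1960 − 1254 = 706 annual layers formed after it.
706 − 12 false = 694 true annual layers after the dust horizon.
Counting back 694 years from 1989 CE places the dust horizon in 1989 − 694 = 1295 CE.

1295 CE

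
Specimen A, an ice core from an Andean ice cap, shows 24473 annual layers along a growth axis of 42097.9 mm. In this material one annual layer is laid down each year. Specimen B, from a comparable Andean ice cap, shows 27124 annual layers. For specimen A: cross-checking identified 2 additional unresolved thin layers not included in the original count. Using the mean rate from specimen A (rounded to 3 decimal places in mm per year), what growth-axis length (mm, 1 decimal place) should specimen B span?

Specimen A: correcting the raw count gives 24473 + 2 = 24475 true annual layers.
A: Extension rate ≈ 42097.9 / 24475 = 1.720 mm per year.
For B, 1.720 mm/year × 27124 years = 46653.3 mm.

46653.3 mm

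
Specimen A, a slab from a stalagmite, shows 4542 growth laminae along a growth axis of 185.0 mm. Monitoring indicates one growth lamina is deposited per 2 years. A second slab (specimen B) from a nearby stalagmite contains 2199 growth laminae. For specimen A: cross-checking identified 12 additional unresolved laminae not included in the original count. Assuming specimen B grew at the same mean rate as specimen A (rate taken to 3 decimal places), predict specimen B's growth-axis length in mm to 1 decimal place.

88.0 mm

Specimen A: adjusted count: 4542 + 12 = 4554 growth laminae.
Specimen A: 4554 growth laminae at 2 years each span 4554 × 2 = 9108 years.
A: Extension rate ≈ 185.0 / 9108 = 0.020 mm per year.
Specimen B: at 2 years per growth lamina, 2199 × 2 = 4398 years. Length of B = 0.020 × 4398 = 88.0 mm.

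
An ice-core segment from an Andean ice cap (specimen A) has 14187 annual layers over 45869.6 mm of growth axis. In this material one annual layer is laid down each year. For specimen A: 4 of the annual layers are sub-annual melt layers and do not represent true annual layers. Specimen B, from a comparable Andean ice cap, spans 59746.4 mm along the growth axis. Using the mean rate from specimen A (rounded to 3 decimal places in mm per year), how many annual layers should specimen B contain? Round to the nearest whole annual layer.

18474 annual layers

Specimen A: true annual layer count = 14187 − 4 = 14183.
A: 45869.6 mm over 14183 years gives 45869.6 / 14183 ≈ 3.234 mm per year.
B spans 59746.4 / 3.234 = 18474.46 years ≈ 18474 annual layers.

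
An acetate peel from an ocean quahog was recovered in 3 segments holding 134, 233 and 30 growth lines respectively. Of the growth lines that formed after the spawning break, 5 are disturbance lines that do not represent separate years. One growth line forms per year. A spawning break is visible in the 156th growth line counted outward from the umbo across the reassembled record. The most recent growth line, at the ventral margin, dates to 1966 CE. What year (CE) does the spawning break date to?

1730 CE

Total growth lines = 134 + 233 + 30 = 397.
397 − 156 = 241 growth lines lie beyond the spawning break toward the ventral margin.
Removing the 5 false growth lines leaves 241 − 5 = 236 true growth lines beyond the spawning break.
1966 − 236 = 1730 CE.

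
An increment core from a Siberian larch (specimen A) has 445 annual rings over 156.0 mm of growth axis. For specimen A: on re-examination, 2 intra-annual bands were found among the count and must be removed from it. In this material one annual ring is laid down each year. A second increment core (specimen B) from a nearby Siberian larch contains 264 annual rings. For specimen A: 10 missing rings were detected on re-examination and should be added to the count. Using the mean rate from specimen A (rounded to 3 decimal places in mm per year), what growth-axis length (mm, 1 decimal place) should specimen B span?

90.8 mm

Specimen A: correcting the raw count gives 445 − 2 + 10 = 453 true annual rings.
A: Extension rate ≈ 156.0 / 453 = 0.344 mm/yr.
Length of B = 0.344 × 264 = 90.8 mm.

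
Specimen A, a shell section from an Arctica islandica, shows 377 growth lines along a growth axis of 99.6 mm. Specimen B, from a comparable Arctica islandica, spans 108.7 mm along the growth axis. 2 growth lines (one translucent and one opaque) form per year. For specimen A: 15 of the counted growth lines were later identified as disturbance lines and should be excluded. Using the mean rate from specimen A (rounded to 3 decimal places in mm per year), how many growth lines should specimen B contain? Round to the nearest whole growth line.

395 growth lines

Specimen A: adjusted count: 377 − 15 = 362 growth lines.
Specimen A: 362 growth lines at 2 per year is 362 / 2 = 181 years.
A: Mean rate = 99.6 mm / 181 years ≈ 0.550 mm/year.
B spans 108.7 / 0.550 = 197.64 years; at 2 growth lines per year that is 197.64 × 2 ≈ 395 growth lines.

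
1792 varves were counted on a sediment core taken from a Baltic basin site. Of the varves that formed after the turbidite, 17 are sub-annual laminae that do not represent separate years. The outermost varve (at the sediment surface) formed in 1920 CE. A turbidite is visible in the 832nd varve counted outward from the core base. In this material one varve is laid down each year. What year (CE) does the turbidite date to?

Between varve 832 and the sediment surface there are 1792 − 832 = 960 varves.
Removing the 17 false varves leaves 960 − 17 = 943 true varves beyond the turbidite.
The varve at the sediment surface is 1920 CE, so the turbidite dates to 1920 − 943 = 977 CE.

977 CE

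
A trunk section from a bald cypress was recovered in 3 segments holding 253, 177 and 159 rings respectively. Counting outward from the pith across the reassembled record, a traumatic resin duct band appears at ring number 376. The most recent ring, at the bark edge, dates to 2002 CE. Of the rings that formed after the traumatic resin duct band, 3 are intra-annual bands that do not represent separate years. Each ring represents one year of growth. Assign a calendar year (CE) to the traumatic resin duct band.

Total rings = 253 + 177 + 159 = 589.
The traumatic resin duct band sits at ring 376 from the pith, so 589 − 376 = 213 rings formed after it.
Excluding 3 false rings: 213 − 3 = 210.
Counting back 210 years from 2002 CE places the traumatic resin duct band in 2002 − 210 = 1792 CE.

1792 CE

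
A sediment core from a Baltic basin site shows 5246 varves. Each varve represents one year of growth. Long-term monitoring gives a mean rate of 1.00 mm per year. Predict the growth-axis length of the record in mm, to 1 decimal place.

5246.0 mm

The record spans 5246 years at 1.00 mm per year.
Length ≈ 1.00 × 5246 = 5246.0 mm.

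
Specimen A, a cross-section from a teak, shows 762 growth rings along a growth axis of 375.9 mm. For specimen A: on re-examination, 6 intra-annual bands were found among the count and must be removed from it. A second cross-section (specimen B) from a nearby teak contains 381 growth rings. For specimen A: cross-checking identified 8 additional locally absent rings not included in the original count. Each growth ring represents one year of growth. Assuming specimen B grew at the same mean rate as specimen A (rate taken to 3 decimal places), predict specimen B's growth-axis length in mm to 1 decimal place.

187.5 mm

Specimen A: adjusted count: 762 − 6 + 8 = 764 growth rings.
A: Extension rate ≈ 375.9 / 764 = 0.492 mm/year.
For B, 0.492 mm/year × 381 years = 187.5 mm.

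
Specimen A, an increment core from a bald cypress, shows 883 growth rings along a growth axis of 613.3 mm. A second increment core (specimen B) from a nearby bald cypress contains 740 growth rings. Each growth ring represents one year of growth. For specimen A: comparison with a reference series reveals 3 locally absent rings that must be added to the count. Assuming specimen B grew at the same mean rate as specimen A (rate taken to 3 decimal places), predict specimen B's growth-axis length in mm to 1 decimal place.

512.1 mm

Specimen A: correcting the raw count gives 883 + 3 = 886 true growth rings.
A: 613.3 mm over 886 years gives 613.3 / 886 ≈ 0.692 mm/yr.
Length of B = 0.692 × 740 = 512.1 mm.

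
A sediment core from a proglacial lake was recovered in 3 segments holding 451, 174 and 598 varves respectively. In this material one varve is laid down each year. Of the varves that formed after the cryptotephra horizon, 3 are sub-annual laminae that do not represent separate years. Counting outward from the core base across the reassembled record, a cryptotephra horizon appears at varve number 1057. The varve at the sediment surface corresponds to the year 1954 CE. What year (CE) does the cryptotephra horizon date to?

Total varves = 451 + 174 + 598 = 1223.
The cryptotephra horizon sits at varve 1057 from the core base, so 1223 − 1057 = 166 varves formed after it.
Excluding 3 false varves: 166 − 3 = 163.
Counting back 163 years from 1954 CE places the cryptotephra horizon in 1954 − 163 = 1791 CE.

1791 CE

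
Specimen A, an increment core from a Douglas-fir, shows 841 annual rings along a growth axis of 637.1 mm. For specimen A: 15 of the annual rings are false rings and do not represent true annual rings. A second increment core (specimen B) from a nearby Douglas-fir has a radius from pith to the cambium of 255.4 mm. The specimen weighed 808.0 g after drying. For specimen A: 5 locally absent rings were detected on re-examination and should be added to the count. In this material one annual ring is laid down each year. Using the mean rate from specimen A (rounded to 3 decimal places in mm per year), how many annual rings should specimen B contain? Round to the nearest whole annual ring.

Specimen A: correcting the raw count gives 841 − 15 + 5 = 831 true annual rings.
A: 637.1 mm over 831 years gives 637.1 / 831 ≈ 0.767 mm per year.
For B, 255.4 / 0.767 = 332.99 years ≈ 333 annual rings.

333 annual rings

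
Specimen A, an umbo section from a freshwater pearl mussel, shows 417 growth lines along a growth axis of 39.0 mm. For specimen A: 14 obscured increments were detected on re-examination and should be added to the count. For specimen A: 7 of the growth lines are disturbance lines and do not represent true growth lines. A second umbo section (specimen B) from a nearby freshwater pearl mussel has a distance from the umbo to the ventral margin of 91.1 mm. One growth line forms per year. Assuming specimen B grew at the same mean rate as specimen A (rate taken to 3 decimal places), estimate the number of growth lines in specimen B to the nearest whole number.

990 growth lines

Specimen A: true growth line count = 417 − 7 + 14 = 424.
A: Mean rate = 39.0 mm / 424 years ≈ 0.092 mm per year.
Specimen B: 91.1 mm / 0.092 mm per year = 990.22 years ≈ 990 growth lines.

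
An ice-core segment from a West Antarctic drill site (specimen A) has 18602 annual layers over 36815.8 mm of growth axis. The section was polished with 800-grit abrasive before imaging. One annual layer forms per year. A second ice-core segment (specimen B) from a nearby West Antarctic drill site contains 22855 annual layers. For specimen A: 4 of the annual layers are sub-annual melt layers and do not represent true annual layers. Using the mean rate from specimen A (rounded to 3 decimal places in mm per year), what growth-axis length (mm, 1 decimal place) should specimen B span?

45252.9 mm

Specimen A: after corrections the count is 18602 − 4 = 18598 annual layers.
A: Mean rate = 36815.8 mm / 18598 years ≈ 1.980 mm/year.
Length of B = 1.980 × 22855 = 45252.9 mm.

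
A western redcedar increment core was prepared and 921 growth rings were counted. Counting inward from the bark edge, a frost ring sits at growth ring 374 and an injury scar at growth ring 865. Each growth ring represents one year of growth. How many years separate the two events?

The two markers are separated by 865 − 374 = 491 growth rings.
One growth ring per year makes the interval 491 years.

491 years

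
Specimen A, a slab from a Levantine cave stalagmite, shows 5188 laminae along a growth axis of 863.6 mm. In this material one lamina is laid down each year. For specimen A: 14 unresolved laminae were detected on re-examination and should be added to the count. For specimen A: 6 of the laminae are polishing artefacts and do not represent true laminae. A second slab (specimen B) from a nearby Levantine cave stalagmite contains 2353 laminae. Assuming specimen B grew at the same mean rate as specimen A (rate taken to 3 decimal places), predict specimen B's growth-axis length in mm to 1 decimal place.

Specimen A: adjusted count: 5188 − 6 + 14 = 5196 laminae.
A: 863.6 mm over 5196 years gives 863.6 / 5196 ≈ 0.166 mm/year.
Length of B = 0.166 × 2353 = 390.6 mm.

390.6 mm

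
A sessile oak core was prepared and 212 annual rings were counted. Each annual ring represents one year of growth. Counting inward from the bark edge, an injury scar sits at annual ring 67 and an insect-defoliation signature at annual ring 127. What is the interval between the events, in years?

Separation: 127 − 67 = 60 annual rings.
One annual ring per year makes the interval 60 years.

60 years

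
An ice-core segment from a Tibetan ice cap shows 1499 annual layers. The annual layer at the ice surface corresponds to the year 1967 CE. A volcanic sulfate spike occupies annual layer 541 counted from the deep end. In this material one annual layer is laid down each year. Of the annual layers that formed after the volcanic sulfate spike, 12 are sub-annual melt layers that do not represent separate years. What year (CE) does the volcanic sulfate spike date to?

1021 CE

1499 − 541 = 958 annual layers lie beyond the volcanic sulfate spike toward the ice surface.
Excluding 12 false annual layers: 958 − 12 = 946.
1967 − 946 = 1021 CE.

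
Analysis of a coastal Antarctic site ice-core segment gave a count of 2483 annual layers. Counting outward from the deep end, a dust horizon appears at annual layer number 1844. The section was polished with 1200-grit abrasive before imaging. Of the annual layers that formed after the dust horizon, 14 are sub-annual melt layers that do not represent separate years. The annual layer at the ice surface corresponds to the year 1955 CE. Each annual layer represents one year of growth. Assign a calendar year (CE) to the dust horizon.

2483 − 1844 = 639 annual layers lie beyond the dust horizon toward the ice surface.
639 − 14 false = 625 true annual layers after the dust horizon.
Counting back 625 years from 1955 CE places the dust horizon in 1955 − 625 = 1330 CE.

1330 CE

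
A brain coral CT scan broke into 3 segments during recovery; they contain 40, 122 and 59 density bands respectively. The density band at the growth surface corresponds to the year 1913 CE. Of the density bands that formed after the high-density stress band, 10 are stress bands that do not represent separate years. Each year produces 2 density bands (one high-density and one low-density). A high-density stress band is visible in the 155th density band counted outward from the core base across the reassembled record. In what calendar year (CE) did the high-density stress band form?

Total density bands = 40 + 122 + 59 = 221.
Between density band 155 and the growth surface there are 221 − 155 = 66 density bands.
66 − 10 false = 56 true density bands after the high-density stress band.
Dividing by 2 density bands per year: 56 / 2 = 28 years.
The density band at the growth surface is 1913 CE, so the high-density stress band dates to 1913 − 28 = 1885 CE.

1885 CE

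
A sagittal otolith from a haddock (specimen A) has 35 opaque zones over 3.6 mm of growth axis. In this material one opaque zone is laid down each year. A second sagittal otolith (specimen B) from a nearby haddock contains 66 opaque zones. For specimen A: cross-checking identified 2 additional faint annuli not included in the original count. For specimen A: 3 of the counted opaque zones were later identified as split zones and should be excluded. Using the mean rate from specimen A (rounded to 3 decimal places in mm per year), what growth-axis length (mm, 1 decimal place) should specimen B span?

Specimen A: after corrections the count is 35 − 3 + 2 = 34 opaque zones.
A: Mean rate = 3.6 mm / 34 years ≈ 0.106 mm per year.
B's length ≈ 0.106 × 66 = 7.0 mm.

7.0 mm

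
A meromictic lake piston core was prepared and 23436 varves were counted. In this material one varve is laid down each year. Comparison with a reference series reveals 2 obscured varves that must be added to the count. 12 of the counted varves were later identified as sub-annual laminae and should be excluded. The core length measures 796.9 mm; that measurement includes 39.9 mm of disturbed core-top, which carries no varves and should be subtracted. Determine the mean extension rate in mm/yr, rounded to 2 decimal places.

After corrections the count is 23436 − 12 + 2 = 23426 varves.
Removing the 39.9 mm offcut leaves 796.9 − 39.9 = 757.0 mm.
757.0 mm over 23426 years gives 757.0 / 23426 ≈ 0.03 mm/yr.

0.03 mm/yr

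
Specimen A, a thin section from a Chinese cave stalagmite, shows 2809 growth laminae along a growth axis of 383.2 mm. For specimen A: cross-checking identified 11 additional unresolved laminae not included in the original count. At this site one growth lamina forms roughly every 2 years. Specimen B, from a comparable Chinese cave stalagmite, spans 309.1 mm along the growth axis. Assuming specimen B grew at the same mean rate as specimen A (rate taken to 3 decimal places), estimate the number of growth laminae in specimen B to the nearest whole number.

Specimen A: after corrections the count is 2809 + 11 = 2820 growth laminae.
Specimen A: 2820 growth laminae at 2 years each span 2820 × 2 = 5640 years.
A: Extension rate ≈ 383.2 / 5640 = 0.068 mm per year.
Specimen B: 309.1 mm / 0.068 mm per year = 4545.59 years; at 2 years per growth lamina that is 4545.59 / 2 ≈ 2273 growth laminae.

2273 growth laminae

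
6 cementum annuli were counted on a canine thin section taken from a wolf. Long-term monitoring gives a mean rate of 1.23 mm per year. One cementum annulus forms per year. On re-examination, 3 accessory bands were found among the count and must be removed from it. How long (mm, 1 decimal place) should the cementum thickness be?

After corrections the count is 6 − 3 = 3 cementum annuli.
Predicted length = 1.23 mm/year × 3 years = 3.7 mm.

3.7 mm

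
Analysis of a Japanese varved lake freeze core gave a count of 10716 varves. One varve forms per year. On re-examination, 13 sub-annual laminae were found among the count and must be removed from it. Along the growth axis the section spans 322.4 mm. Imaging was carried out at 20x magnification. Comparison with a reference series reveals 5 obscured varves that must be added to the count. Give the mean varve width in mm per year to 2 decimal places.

True varve count = 10716 − 13 + 5 = 10708.
322.4 mm over 10708 years gives 322.4 / 10708 ≈ 0.03 mm per year.

0.03 mm per year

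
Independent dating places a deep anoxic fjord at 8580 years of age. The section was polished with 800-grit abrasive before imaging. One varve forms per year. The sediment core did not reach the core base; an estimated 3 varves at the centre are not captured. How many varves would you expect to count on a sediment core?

At one varve per year, 8580 years correspond to 8580 varves.
Subtracting the 3 varves not captured gives 8580 − 3 = 8577 varves in the record.

8577 varves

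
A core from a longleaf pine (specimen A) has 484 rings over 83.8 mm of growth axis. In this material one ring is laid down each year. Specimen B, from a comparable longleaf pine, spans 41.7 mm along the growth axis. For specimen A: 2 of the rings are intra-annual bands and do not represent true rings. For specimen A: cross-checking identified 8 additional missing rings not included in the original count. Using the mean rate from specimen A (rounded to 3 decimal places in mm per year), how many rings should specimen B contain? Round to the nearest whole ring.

Specimen A: true ring count = 484 − 2 + 8 = 490.
A: Extension rate ≈ 83.8 / 490 = 0.171 mm/year.
B spans 41.7 / 0.171 = 243.86 years ≈ 244 rings.

244 rings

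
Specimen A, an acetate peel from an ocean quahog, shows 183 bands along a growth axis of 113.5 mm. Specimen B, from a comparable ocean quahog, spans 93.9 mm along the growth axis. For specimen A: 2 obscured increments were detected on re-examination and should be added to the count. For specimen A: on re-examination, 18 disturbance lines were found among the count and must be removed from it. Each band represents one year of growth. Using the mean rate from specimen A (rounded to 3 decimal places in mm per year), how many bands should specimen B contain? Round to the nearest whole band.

Specimen A: after corrections the count is 183 − 18 + 2 = 167 bands.
A: Extension rate ≈ 113.5 / 167 = 0.680 mm/yr.
B spans 93.9 / 0.680 = 138.09 years ≈ 138 bands.

138 bands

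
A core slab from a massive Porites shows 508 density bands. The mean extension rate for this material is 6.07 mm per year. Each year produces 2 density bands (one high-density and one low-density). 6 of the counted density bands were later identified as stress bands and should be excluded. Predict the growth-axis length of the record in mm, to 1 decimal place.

Adjusted count: 508 − 6 = 502 density bands.
Dividing by 2 density bands per year: 502 / 2 = 251 years.
Predicted length = 6.07 mm/year × 251 years = 1523.6 mm.

1523.6 mm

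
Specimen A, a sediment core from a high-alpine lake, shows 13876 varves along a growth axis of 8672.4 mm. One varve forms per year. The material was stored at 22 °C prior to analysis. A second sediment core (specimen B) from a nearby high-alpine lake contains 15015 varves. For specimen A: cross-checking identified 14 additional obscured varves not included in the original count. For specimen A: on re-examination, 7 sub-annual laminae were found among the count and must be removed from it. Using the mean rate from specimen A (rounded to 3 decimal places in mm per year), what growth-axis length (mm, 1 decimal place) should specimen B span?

9384.4 mm

Specimen A: correcting the raw count gives 13876 − 7 + 14 = 13883 true varves.
A: 8672.4 mm over 13883 years gives 8672.4 / 13883 ≈ 0.625 mm/year.
B's length ≈ 0.625 × 15015 = 9384.4 mm.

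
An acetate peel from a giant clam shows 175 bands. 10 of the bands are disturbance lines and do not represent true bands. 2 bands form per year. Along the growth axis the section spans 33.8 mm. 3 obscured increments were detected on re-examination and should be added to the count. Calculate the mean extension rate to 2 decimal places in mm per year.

0.40 mm per year

Adjusted count: 175 − 10 + 3 = 168 bands.
With 2 bands per year, 168 / 2 = 84 years.
Mean rate = 33.8 mm / 84 years ≈ 0.40 mm per year.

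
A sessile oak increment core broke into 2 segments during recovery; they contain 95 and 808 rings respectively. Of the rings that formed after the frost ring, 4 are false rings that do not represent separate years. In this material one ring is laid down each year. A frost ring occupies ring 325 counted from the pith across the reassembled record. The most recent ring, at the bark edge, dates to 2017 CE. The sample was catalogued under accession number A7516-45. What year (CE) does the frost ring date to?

1443 CE

Total rings = 95 + 808 = 903.
The frost ring sits at ring 325 from the pith, so 903 − 325 = 578 rings formed after it.
578 − 4 false = 574 true rings after the frost ring.
2017 − 574 = 1443 CE.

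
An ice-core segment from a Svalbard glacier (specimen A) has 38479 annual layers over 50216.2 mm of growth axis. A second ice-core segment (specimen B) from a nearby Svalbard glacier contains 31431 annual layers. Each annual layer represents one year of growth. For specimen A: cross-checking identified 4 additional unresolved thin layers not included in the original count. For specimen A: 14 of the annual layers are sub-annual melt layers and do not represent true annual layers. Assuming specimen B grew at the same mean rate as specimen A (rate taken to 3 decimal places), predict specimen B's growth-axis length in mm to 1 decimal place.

Specimen A: correcting the raw count gives 38479 − 14 + 4 = 38469 true annual layers.
A: Extension rate ≈ 50216.2 / 38469 = 1.305 mm/year.
For B, 1.305 mm/year × 31431 years = 41017.5 mm.

41017.5 mm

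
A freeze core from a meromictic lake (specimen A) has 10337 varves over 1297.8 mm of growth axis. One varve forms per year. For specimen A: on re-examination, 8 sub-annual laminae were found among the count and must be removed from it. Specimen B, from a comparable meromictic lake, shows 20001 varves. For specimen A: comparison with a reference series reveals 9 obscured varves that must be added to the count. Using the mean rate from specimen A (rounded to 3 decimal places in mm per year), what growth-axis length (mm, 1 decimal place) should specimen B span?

2520.1 mm

Specimen A: correcting the raw count gives 10337 − 8 + 9 = 10338 true varves.
A: Extension rate ≈ 1297.8 / 10338 = 0.126 mm/yr.
B's length ≈ 0.126 × 20001 = 2520.1 mm.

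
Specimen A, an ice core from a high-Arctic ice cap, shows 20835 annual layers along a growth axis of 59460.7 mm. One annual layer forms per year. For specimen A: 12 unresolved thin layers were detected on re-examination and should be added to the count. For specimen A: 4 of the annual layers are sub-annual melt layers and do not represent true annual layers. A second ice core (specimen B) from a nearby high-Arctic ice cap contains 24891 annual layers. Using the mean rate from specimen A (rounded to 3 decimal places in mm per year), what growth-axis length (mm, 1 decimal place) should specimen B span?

71014.0 mm

Specimen A: correcting the raw count gives 20835 − 4 + 12 = 20843 true annual layers.
A: Mean rate = 59460.7 mm / 20843 years ≈ 2.853 mm per year.
Length of B = 2.853 × 24891 = 71014.0 mm.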